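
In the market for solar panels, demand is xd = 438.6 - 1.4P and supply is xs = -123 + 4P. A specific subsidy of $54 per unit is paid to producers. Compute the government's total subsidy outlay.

Pre-subsidy: 438.6 - 1.4P = -123 + 4P gives P* = 104, x* = 293.
With the subsidy, sellers receive Ps = Pb + 54 for each unit, where Pb is the price buyers pay.
Supply in terms of Pb becomes xs = -123 + 4(Pb + 54) = 93 + 4Pb. Setting this equal to demand: 438.6 - 1.4Pb = 93 + 4Pb, so Pb = 64.
Sellers receive Ps = 64 + 54 = 118; x' = 438.6 − 1.4·64 = 349.
Government outlay = subsidy × quantity = 54 × 349 = 18846.

Government cost = $18846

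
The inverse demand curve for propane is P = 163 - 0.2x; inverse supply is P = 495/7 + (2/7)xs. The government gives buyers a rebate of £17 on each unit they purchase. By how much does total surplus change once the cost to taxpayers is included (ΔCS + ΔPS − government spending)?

Pre-subsidy: 163 - 0.2x = 495/7 + (2/7)x gives x* = 190 and P* = 125.
With the rebate, buyers effectively pay Pb = Ps − 17, where Ps is the price sellers receive.
On the curves, Pb = 163 - 0.2x and Ps = 495/7 + (2/7)x; the wedge Ps − Pb = 17 gives 495/7 + (2/7)x − (163 - 0.2x) = 17, so x' = 225.
Then Pb = 163 − 0.2·225 = 118 and Ps = 495/7 + (2/7)·225 = 135.
ΔCS = ½(190 + 225)(125 − 118) = 1452.5; ΔPS = ½(190 + 225)(135 − 125) = 2075.
Government spending = 17 × 225 = 3825.
Net change = 1452.5 + 2075 − 3825 = -297.5. The loss equals the DWL triangle ½·17·35.

Net change in total surplus = -£297.5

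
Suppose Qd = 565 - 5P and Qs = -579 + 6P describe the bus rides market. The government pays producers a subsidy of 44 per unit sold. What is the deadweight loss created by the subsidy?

Deadweight loss = 2640

Pre-subsidy: 565 - 5P = -579 + 6P gives P* = 104, Q* = 45.
With the subsidy, sellers receive Ps = Pb + 44 for each unit, where Pb is the price buyers pay.
Supply in terms of Pb becomes Qs = -579 + 6(Pb + 44) = -315 + 6Pb. Setting this equal to demand: 565 - 5Pb = -315 + 6Pb, so Pb = 80.
Sellers receive Ps = 80 + 44 = 124; Q' = 565 − 5·80 = 165.
The subsidy expands output by 165 − 45 = 120 past the efficient level; on those units the gap between marginal cost and willingness to pay runs from 0 up to 44.
DWL = ½ × 44 × 120 = 2640.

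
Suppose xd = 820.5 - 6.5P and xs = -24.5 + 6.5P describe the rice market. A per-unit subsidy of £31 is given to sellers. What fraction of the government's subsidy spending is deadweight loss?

Pre-subsidy: 820.5 - 6.5P = -24.5 + 6.5P gives P* = 65, x* = 398.
With the subsidy, sellers receive Ps = Pb + 31 for each unit, where Pb is the price buyers pay.
Supply in terms of Pb becomes xs = -24.5 + 6.5(Pb + 31) = 177 + 6.5Pb. Setting this equal to demand: 820.5 - 6.5Pb = 177 + 6.5Pb, so Pb = 49.5.
Sellers receive Ps = 49.5 + 31 = 80.5; x' = 820.5 − 6.5·49.5 = 498.75.
ΔCS = ½(398 + 498.75)(65 − 49.5) = 6949.8125; ΔPS = ½(398 + 498.75)(80.5 − 65) = 6949.8125.
Government spending = 31 × 498.75 = 15461.25.
DWL = ½ × 31 × (498.75 − 398) = 1561.625; fraction = 1561.625 / 15461.25 = 403/3990.

DWL / government spending = 403/3990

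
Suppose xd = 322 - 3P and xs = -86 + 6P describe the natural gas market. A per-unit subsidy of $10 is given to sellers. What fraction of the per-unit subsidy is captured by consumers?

Pre-subsidy: 322 - 3P = -86 + 6P gives P* = 136/3, x* = 186.
With the subsidy, sellers receive Ps = Pb + 10 for each unit, where Pb is the price buyers pay.
Supply in terms of Pb becomes xs = -86 + 6(Pb + 10) = -26 + 6Pb. Setting this equal to demand: 322 - 3Pb = -26 + 6Pb, so Pb = 116/3.
Sellers receive Ps = 116/3 + 10 = 146/3; x' = 322 − 3·(116/3) = 206.
Buyers' price falls by P* − Pb = 136/3 − 116/3 = 20/3; sellers' price rises by Ps − P* = 146/3 − 136/3 = 10/3.
So consumers capture (20/3)/10 = 2/3 of each unit of subsidy.

Consumer share = 2/3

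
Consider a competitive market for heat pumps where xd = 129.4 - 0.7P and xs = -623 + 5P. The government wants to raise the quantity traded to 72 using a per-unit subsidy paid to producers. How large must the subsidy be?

At x = 72, invert demand for the buyer price: Pb = (129.4 − 72)/0.7 = 82; invert supply for the seller price: Ps = (72 − (-623))/5 = 139.
The subsidy must fill the gap: s = Ps − Pb = 139 − 82 = 57.

Required subsidy s = 57 per unit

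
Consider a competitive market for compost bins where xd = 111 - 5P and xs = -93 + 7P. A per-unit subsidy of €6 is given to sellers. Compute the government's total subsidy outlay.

Government cost = €261

Pre-subsidy: 111 - 5P = -93 + 7P gives P* = 17, x* = 26.
With the subsidy, sellers receive Ps = Pb + 6 for each unit, where Pb is the price buyers pay.
Supply in terms of Pb becomes xs = -93 + 7(Pb + 6) = -51 + 7Pb. Setting this equal to demand: 111 - 5Pb = -51 + 7Pb, so Pb = 13.5.
Sellers receive Ps = 13.5 + 6 = 19.5; x' = 111 − 5·13.5 = 43.5.
Government outlay = subsidy × quantity = 6 × 43.5 = 261.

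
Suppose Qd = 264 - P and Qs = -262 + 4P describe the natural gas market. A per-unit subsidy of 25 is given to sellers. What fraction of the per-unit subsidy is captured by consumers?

Consumer share = 0.8

Pre-subsidy: 264 - P = -262 + 4P gives P* = 105.2, Q* = 158.8.
With the subsidy, sellers receive Ps = Pb + 25 for each unit, where Pb is the price buyers pay.
Supply in terms of Pb becomes Qs = -262 + 4(Pb + 25) = -162 + 4Pb. Setting this equal to demand: 264 - Pb = -162 + 4Pb, so Pb = 85.2.
Sellers receive Ps = 85.2 + 25 = 110.2; Q' = 264 − 1·85.2 = 178.8.
Buyers' price falls by P* − Pb = 105.2 − 85.2 = 20; sellers' price rises by Ps − P* = 110.2 − 105.2 = 5.
So consumers capture 20/25 = 0.8 of each unit of subsidy.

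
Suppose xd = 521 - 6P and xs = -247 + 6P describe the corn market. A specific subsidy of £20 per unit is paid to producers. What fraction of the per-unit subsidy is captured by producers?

Producer share = 0.5

Pre-subsidy: 521 - 6P = -247 + 6P gives P* = 64, x* = 137.
With the subsidy, sellers receive Ps = Pb + 20 for each unit, where Pb is the price buyers pay.
Supply in terms of Pb becomes xs = -247 + 6(Pb + 20) = -127 + 6Pb. Setting this equal to demand: 521 - 6Pb = -127 + 6Pb, so Pb = 54.
Sellers receive Ps = 54 + 20 = 74; x' = 521 − 6·54 = 197.
Buyers' price falls by P* − Pb = 64 − 54 = 10; sellers' price rises by Ps − P* = 74 − 64 = 10.
So producers capture 10/20 = 0.5 of each unit of subsidy.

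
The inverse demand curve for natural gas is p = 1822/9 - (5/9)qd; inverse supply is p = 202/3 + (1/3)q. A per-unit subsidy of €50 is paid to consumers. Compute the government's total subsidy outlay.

Government cost = €10412.5

Pre-subsidy: 1822/9 - (5/9)q = 202/3 + (1/3)q gives q* = 152 and p* = 118.
With the rebate, buyers effectively pay pb = ps − 50, where ps is the price sellers receive.
On the curves, pb = 1822/9 - (5/9)q and ps = 202/3 + (1/3)q; the wedge ps − pb = 50 gives 202/3 + (1/3)q − (1822/9 - (5/9)q) = 50, so q' = 208.25.
Then pb = 1822/9 − (5/9)·208.25 = 86.75 and ps = 202/3 + (1/3)·208.25 = 136.75.
Government outlay = subsidy × quantity = 50 × 208.25 = 10412.5.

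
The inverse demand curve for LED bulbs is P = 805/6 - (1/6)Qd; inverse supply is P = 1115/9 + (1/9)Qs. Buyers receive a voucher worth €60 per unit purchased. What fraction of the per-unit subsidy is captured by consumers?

Pre-subsidy: 805/6 - (1/6)Q = 1115/9 + (1/9)Q gives Q* = 37 and P* = 128.
With the rebate, buyers effectively pay Pb = Ps − 60, where Ps is the price sellers receive.
On the curves, Pb = 805/6 - (1/6)Q and Ps = 1115/9 + (1/9)Q; the wedge Ps − Pb = 60 gives 1115/9 + (1/9)Q − (805/6 - (1/6)Q) = 60, so Q' = 253.
Then Pb = 805/6 − (1/6)·253 = 92 and Ps = 1115/9 + (1/9)·253 = 152.
Buyers' price falls by P* − Pb = 128 − 92 = 36; sellers' price rises by Ps − P* = 152 − 128 = 24.
So consumers capture 36/60 = 0.6 of each unit of subsidy.

Consumer share = 0.6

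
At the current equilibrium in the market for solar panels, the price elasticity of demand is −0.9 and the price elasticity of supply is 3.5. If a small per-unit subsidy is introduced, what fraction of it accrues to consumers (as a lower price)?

For a small subsidy around the equilibrium, the benefit split depends on the relative slopes, which at a point are proportional to the elasticities.
Buyer share = εs/(εs + |εd|) = 3.5/(3.5 + 0.9) = 35/44; seller share = |εd|/(εs + |εd|) = 9/44.

Consumer share = 35/44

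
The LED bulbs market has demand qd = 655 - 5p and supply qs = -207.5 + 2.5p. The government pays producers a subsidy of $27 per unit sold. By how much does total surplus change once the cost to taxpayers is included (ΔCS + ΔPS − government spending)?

Net change in total surplus = -$607.5

Pre-subsidy: 655 - 5p = -207.5 + 2.5p gives p* = 115, q* = 80.
With the subsidy, sellers receive ps = pb + 27 for each unit, where pb is the price buyers pay.
Supply in terms of pb becomes qs = -207.5 + 2.5(pb + 27) = -140 + 2.5pb. Setting this equal to demand: 655 - 5pb = -140 + 2.5pb, so pb = 106.
Sellers receive ps = 106 + 27 = 133; q' = 655 − 5·106 = 125.
ΔCS = ½(80 + 125)(115 − 106) = 922.5; ΔPS = ½(80 + 125)(133 − 115) = 1845.
Government spending = 27 × 125 = 3375.
Net change = 922.5 + 1845 − 3375 = -607.5. The loss equals the DWL triangle ½·27·45.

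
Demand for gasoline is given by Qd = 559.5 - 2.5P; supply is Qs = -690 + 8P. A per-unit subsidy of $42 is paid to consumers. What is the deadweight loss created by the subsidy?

Pre-subsidy: 559.5 - 2.5P = -690 + 8P gives P* = 119, Q* = 262.
With the rebate, buyers effectively pay Pb = Ps − 42, where Ps is the price sellers receive.
Demand in terms of Ps becomes Qd = 559.5 − 2.5(Ps − 42) = 664.5 - 2.5Ps. Setting this equal to supply: 664.5 - 2.5Ps = -690 + 8Ps, so Ps = 129.
Buyers pay Pb = 129 − 42 = 87; Q' = -690 + 8·129 = 342.
The subsidy expands output by 342 − 262 = 80 past the efficient level; on those units the gap between marginal cost and willingness to pay runs from 0 up to 42.
DWL = ½ × 42 × 80 = 1680.

Deadweight loss = $1680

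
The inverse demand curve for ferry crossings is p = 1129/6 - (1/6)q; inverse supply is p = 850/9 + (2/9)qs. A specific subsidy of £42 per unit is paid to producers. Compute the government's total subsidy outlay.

Pre-subsidy: 1129/6 - (1/6)q = 850/9 + (2/9)q gives q* = 241 and p* = 148.
With the subsidy, sellers receive ps = pb + 42 for each unit, where pb is the price buyers pay.
On the curves, pb = 1129/6 - (1/6)q and ps = 850/9 + (2/9)q; the wedge ps − pb = 42 gives 850/9 + (2/9)q − (1129/6 - (1/6)q) = 42, so q' = 349.
Then pb = 1129/6 − (1/6)·349 = 130 and ps = 850/9 + (2/9)·349 = 172.
Government outlay = subsidy × quantity = 42 × 349 = 14658.

Government cost = £14658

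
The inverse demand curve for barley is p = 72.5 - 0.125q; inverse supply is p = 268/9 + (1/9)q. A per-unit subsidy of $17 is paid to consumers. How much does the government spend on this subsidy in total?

Pre-subsidy: 72.5 - 0.125q = 268/9 + (1/9)q gives q* = 3076/17 and p* = 848/17.
With the rebate, buyers effectively pay pb = ps − 17, where ps is the price sellers receive.
On the curves, pb = 72.5 - 0.125q and ps = 268/9 + (1/9)q; the wedge ps − pb = 17 gives 268/9 + (1/9)q − (72.5 - 0.125q) = 17, so q' = 4300/17.
Then pb = 72.5 − 0.125·(4300/17) = 695/17 and ps = 268/9 + (1/9)·(4300/17) = 984/17.
Government outlay = subsidy × quantity = 17 × 4300/17 = 4300.

Government cost = $4300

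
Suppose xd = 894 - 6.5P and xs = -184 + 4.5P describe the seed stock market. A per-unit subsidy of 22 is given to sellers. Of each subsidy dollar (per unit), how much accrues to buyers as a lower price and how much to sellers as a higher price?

Pre-subsidy: 894 - 6.5P = -184 + 4.5P gives P* = 98, x* = 257.
With the subsidy, sellers receive Ps = Pb + 22 for each unit, where Pb is the price buyers pay.
Supply in terms of Pb becomes xs = -184 + 4.5(Pb + 22) = -85 + 4.5Pb. Setting this equal to demand: 894 - 6.5Pb = -85 + 4.5Pb, so Pb = 89.
Sellers receive Ps = 89 + 22 = 111; x' = 894 − 6.5·89 = 315.5.
Buyers' price falls by P* − Pb = 98 − 89 = 9; sellers' price rises by Ps − P* = 111 − 98 = 13.

Buyers gain 9 per unit; sellers gain 13 per unit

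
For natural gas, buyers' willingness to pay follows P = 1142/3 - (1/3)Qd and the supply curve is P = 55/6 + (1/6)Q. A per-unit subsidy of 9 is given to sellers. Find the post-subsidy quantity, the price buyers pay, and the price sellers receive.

Pre-subsidy: 1142/3 - (1/3)Q = 55/6 + (1/6)Q gives Q* = 743 and P* = 133.
With the subsidy, sellers receive Ps = Pb + 9 for each unit, where Pb is the price buyers pay.
On the curves, Pb = 1142/3 - (1/3)Q and Ps = 55/6 + (1/6)Q; the wedge Ps − Pb = 9 gives 55/6 + (1/6)Q − (1142/3 - (1/3)Q) = 9, so Q' = 761.
Then Pb = 1142/3 − (1/3)·761 = 127 and Ps = 55/6 + (1/6)·761 = 136.

Q' = 761; buyers pay 127; sellers receive 136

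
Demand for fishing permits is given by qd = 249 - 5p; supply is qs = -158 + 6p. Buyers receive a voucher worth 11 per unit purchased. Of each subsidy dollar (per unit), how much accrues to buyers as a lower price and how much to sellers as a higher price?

Pre-subsidy: 249 - 5p = -158 + 6p gives p* = 37, q* = 64.
With the rebate, buyers effectively pay pb = ps − 11, where ps is the price sellers receive.
Demand in terms of ps becomes qd = 249 − 5(ps − 11) = 304 - 5ps. Setting this equal to supply: 304 - 5ps = -158 + 6ps, so ps = 42.
Buyers pay pb = 42 − 11 = 31; q' = -158 + 6·42 = 94.
Buyers' price falls by p* − pb = 37 − 31 = 6; sellers' price rises by ps − p* = 42 − 37 = 5.

Buyers gain 6 per unit; sellers gain 5 per unit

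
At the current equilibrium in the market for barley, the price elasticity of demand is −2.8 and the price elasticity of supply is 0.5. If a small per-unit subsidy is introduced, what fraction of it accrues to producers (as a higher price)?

For a small subsidy around the equilibrium, the benefit split depends on the relative slopes, which at a point are proportional to the elasticities.
Buyer share = εs/(εs + |εd|) = 0.5/(0.5 + 2.8) = 5/33; seller share = |εd|/(εs + |εd|) = 28/33.
So producers capture 28/33 of the subsidy.

Producer share = 28/33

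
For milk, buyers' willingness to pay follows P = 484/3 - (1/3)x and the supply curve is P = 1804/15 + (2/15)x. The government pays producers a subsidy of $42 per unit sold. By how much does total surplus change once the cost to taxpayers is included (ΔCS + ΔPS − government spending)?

Net change in total surplus = -$1890

Pre-subsidy: 484/3 - (1/3)x = 1804/15 + (2/15)x gives x* = 88 and P* = 132.
With the subsidy, sellers receive Ps = Pb + 42 for each unit, where Pb is the price buyers pay.
On the curves, Pb = 484/3 - (1/3)x and Ps = 1804/15 + (2/15)x; the wedge Ps − Pb = 42 gives 1804/15 + (2/15)x − (484/3 - (1/3)x) = 42, so x' = 178.
Then Pb = 484/3 − (1/3)·178 = 102 and Ps = 1804/15 + (2/15)·178 = 144.
ΔCS = ½(88 + 178)(132 − 102) = 3990; ΔPS = ½(88 + 178)(144 − 132) = 1596.
Government spending = 42 × 178 = 7476.
Net change = 3990 + 1596 − 7476 = -1890. The loss equals the DWL triangle ½·42·90.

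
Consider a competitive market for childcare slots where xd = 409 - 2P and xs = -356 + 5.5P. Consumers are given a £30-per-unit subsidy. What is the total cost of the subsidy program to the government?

Pre-subsidy: 409 - 2P = -356 + 5.5P gives P* = 102, x* = 205.
With the rebate, buyers effectively pay Pb = Ps − 30, where Ps is the price sellers receive.
Demand in terms of Ps becomes xd = 409 − 2(Ps − 30) = 469 - 2Ps. Setting this equal to supply: 469 - 2Ps = -356 + 5.5Ps, so Ps = 110.
Buyers pay Pb = 110 − 30 = 80; x' = -356 + 5.5·110 = 249.
Government outlay = subsidy × quantity = 30 × 249 = 7470.

Government cost = £7470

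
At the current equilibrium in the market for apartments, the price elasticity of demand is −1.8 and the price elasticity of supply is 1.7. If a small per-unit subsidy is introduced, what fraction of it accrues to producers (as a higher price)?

For a small subsidy around the equilibrium, the benefit split depends on the relative slopes, which at a point are proportional to the elasticities.
Buyer share = εs/(εs + |εd|) = 1.7/(1.7 + 1.8) = 17/35; seller share = |εd|/(εs + |εd|) = 18/35.
So producers capture 18/35 of the subsidy.

Producer share = 18/35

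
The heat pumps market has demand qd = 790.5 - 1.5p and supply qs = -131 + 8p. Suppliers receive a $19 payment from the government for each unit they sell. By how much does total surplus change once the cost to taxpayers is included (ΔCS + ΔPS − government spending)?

Net change in total surplus = -$228

Pre-subsidy: 790.5 - 1.5p = -131 + 8p gives p* = 97, q* = 645.
With the subsidy, sellers receive ps = pb + 19 for each unit, where pb is the price buyers pay.
Supply in terms of pb becomes qs = -131 + 8(pb + 19) = 21 + 8pb. Setting this equal to demand: 790.5 - 1.5pb = 21 + 8pb, so pb = 81.
Sellers receive ps = 81 + 19 = 100; q' = 790.5 − 1.5·81 = 669.
ΔCS = ½(645 + 669)(97 − 81) = 10512; ΔPS = ½(645 + 669)(100 − 97) = 1971.
Government spending = 19 × 669 = 12711.
Net change = 10512 + 1971 − 12711 = -228. The loss equals the DWL triangle ½·19·24.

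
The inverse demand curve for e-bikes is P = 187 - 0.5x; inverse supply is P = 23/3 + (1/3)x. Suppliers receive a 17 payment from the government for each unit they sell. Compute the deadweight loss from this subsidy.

Pre-subsidy: 187 - 0.5x = 23/3 + (1/3)x gives x* = 215.2 and P* = 79.4.
With the subsidy, sellers receive Ps = Pb + 17 for each unit, where Pb is the price buyers pay.
On the curves, Pb = 187 - 0.5x and Ps = 23/3 + (1/3)x; the wedge Ps − Pb = 17 gives 23/3 + (1/3)x − (187 - 0.5x) = 17, so x' = 235.6.
Then Pb = 187 − 0.5·235.6 = 69.2 and Ps = 23/3 + (1/3)·235.6 = 86.2.
The subsidy expands output by 235.6 − 215.2 = 20.4 past the efficient level; on those units the gap between marginal cost and willingness to pay runs from 0 up to 17.
DWL = ½ × 17 × 20.4 = 173.4.

Deadweight loss = 173.4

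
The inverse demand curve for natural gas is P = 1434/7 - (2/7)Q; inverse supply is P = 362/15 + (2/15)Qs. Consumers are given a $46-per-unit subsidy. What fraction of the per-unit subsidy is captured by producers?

Pre-subsidy: 1434/7 - (2/7)Q = 362/15 + (2/15)Q gives Q* = 4744/11 and P* = 898/11.
With the rebate, buyers effectively pay Pb = Ps − 46, where Ps is the price sellers receive.
On the curves, Pb = 1434/7 - (2/7)Q and Ps = 362/15 + (2/15)Q; the wedge Ps − Pb = 46 gives 362/15 + (2/15)Q − (1434/7 - (2/7)Q) = 46, so Q' = 11903/22.
Then Pb = 1434/7 − (2/7)·(11903/22) = 553/11 and Ps = 362/15 + (2/15)·(11903/22) = 1059/11.
Buyers' price falls by P* − Pb = 898/11 − 553/11 = 345/11; sellers' price rises by Ps − P* = 1059/11 − 898/11 = 161/11.
So producers capture (161/11)/46 = 7/22 of each unit of subsidy.

Producer share = 7/22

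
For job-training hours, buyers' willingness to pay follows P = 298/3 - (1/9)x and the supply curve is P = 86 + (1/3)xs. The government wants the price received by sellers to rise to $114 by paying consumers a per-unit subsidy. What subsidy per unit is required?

At a seller price of 114, quantity supplied is -258 + 3·114 = 84.
Buyers absorb 84 only when they pay Pb = 298/3 − (1/9)·84 = 90.
s = Ps − Pb = 114 − 90 = 24.

Required subsidy s = $24 per unit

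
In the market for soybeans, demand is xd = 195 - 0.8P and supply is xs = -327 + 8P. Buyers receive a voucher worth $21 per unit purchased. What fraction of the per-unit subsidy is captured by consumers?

Consumer share = 10/11

Pre-subsidy: 195 - 0.8P = -327 + 8P gives P* = 1305/22, x* = 1623/11.
With the rebate, buyers effectively pay Pb = Ps − 21, where Ps is the price sellers receive.
Demand in terms of Ps becomes xd = 195 − 0.8(Ps − 21) = 211.8 - 0.8Ps. Setting this equal to supply: 211.8 - 0.8Ps = -327 + 8Ps, so Ps = 1347/22.
Buyers pay Pb = 1347/22 − 21 = 885/22; x' = -327 + 8·(1347/22) = 1791/11.
Buyers' price falls by P* − Pb = 1305/22 − 885/22 = 210/11; sellers' price rises by Ps − P* = 1347/22 − 1305/22 = 21/11.
So consumers capture (210/11)/21 = 10/11 of each unit of subsidy.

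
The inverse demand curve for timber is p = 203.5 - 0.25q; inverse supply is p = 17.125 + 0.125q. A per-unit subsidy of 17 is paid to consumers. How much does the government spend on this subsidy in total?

Government cost = 27659/3

Pre-subsidy: 203.5 - 0.25q = 17.125 + 0.125q gives q* = 497 and p* = 79.25.
With the rebate, buyers effectively pay pb = ps − 17, where ps is the price sellers receive.
On the curves, pb = 203.5 - 0.25q and ps = 17.125 + 0.125q; the wedge ps − pb = 17 gives 17.125 + 0.125q − (203.5 - 0.25q) = 17, so q' = 1627/3.
Then pb = 203.5 − 0.25·(1627/3) = 815/12 and ps = 17.125 + 0.125·(1627/3) = 1019/12.
Government outlay = subsidy × quantity = 17 × 1627/3 = 27659/3.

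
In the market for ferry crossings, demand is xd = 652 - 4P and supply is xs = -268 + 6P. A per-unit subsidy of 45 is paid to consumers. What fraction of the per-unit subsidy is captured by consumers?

Consumer share = 0.6

Pre-subsidy: 652 - 4P = -268 + 6P gives P* = 92, x* = 284.
With the rebate, buyers effectively pay Pb = Ps − 45, where Ps is the price sellers receive.
Demand in terms of Ps becomes xd = 652 − 4(Ps − 45) = 832 - 4Ps. Setting this equal to supply: 832 - 4Ps = -268 + 6Ps, so Ps = 110.
Buyers pay Pb = 110 − 45 = 65; x' = -268 + 6·110 = 392.
Buyers' price falls by P* − Pb = 92 − 65 = 27; sellers' price rises by Ps − P* = 110 − 92 = 18.
So consumers capture 27/45 = 0.6 of each unit of subsidy.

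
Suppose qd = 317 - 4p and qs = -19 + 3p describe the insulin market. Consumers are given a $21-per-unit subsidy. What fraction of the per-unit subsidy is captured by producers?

Pre-subsidy: 317 - 4p = -19 + 3p gives p* = 48, q* = 125.
With the rebate, buyers effectively pay pb = ps − 21, where ps is the price sellers receive.
Demand in terms of ps becomes qd = 317 − 4(ps − 21) = 401 - 4ps. Setting this equal to supply: 401 - 4ps = -19 + 3ps, so ps = 60.
Buyers pay pb = 60 − 21 = 39; q' = -19 + 3·60 = 161.
Buyers' price falls by p* − pb = 48 − 39 = 9; sellers' price rises by ps − p* = 60 − 48 = 12.
So producers capture 12/21 = 4/7 of each unit of subsidy.

Producer share = 4/7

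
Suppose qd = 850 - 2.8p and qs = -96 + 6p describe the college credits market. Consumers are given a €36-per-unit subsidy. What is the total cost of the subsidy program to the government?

Government cost = 244620/11

Pre-subsidy: 850 - 2.8p = -96 + 6p gives p* = 107.5, q* = 549.
With the rebate, buyers effectively pay pb = ps − 36, where ps is the price sellers receive.
Demand in terms of ps becomes qd = 850 − 2.8(ps − 36) = 950.8 - 2.8ps. Setting this equal to supply: 950.8 - 2.8ps = -96 + 6ps, so ps = 2617/22.
Buyers pay pb = 2617/22 − 36 = 1825/22; q' = -96 + 6·(2617/22) = 6795/11.
Government outlay = subsidy × quantity = 36 × 6795/11 = 244620/11.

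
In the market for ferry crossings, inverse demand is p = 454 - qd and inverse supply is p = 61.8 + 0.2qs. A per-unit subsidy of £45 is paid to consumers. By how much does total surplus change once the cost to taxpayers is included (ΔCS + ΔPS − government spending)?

Net change in total surplus = -£843.75

Pre-subsidy: 454 - q = 61.8 + 0.2q gives q* = 1961/6 and p* = 763/6.
With the rebate, buyers effectively pay pb = ps − 45, where ps is the price sellers receive.
On the curves, pb = 454 - q and ps = 61.8 + 0.2q; the wedge ps − pb = 45 gives 61.8 + 0.2q − (454 - q) = 45, so q' = 1093/3.
Then pb = 454 − 1·(1093/3) = 269/3 and ps = 61.8 + 0.2·(1093/3) = 404/3.
ΔCS = ½(1961/6 + 1093/3)(763/6 − 269/3) = 12959.375; ΔPS = ½(1961/6 + 1093/3)(404/3 − 763/6) = 2591.875.
Government spending = 45 × 1093/3 = 16395.
Net change = 12959.375 + 2591.875 − 16395 = -843.75. The loss equals the DWL triangle ½·45·37.5.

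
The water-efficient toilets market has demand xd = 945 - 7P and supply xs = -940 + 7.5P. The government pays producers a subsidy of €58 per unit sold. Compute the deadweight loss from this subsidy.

Deadweight loss = €6090

Pre-subsidy: 945 - 7P = -940 + 7.5P gives P* = 130, x* = 35.
With the subsidy, sellers receive Ps = Pb + 58 for each unit, where Pb is the price buyers pay.
Supply in terms of Pb becomes xs = -940 + 7.5(Pb + 58) = -505 + 7.5Pb. Setting this equal to demand: 945 - 7Pb = -505 + 7.5Pb, so Pb = 100.
Sellers receive Ps = 100 + 58 = 158; x' = 945 − 7·100 = 245.
The subsidy expands output by 245 − 35 = 210 past the efficient level; on those units the gap between marginal cost and willingness to pay runs from 0 up to 58.
DWL = ½ × 58 × 210 = 6090.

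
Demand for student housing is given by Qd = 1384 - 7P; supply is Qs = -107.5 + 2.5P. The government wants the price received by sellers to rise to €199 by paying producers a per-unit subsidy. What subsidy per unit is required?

At a seller price of 199, quantity supplied is -107.5 + 2.5·199 = 390.
Buyers absorb 390 only when they pay Pb with 1384 − 7·Pb = 390, i.e. Pb = 142.
s = Ps − Pb = 199 − 142 = 57.

Required subsidy s = €57 per unit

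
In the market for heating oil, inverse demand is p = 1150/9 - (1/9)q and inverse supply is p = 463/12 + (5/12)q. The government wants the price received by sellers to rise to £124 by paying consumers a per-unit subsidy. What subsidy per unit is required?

At a seller price of 124, quantity supplied is -92.6 + 2.4·124 = 205.
Buyers absorb 205 only when they pay pb = 1150/9 − (1/9)·205 = 105.
s = ps − pb = 124 − 105 = 19.

Required subsidy s = £19 per unit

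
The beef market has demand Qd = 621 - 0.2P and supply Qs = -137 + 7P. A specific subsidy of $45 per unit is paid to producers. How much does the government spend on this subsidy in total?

Government cost = $27391.25

Pre-subsidy: 621 - 0.2P = -137 + 7P gives P* = 1895/18, Q* = 10799/18.
With the subsidy, sellers receive Ps = Pb + 45 for each unit, where Pb is the price buyers pay.
Supply in terms of Pb becomes Qs = -137 + 7(Pb + 45) = 178 + 7Pb. Setting this equal to demand: 621 - 0.2Pb = 178 + 7Pb, so Pb = 2215/36.
Sellers receive Ps = 2215/36 + 45 = 3835/36; Q' = 621 − 0.2·(2215/36) = 21913/36.
Government outlay = subsidy × quantity = 45 × 21913/36 = 27391.25.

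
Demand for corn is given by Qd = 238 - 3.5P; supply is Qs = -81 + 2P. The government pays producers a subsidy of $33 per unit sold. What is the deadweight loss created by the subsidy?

Deadweight loss = $693

Pre-subsidy: 238 - 3.5P = -81 + 2P gives P* = 58, Q* = 35.
With the subsidy, sellers receive Ps = Pb + 33 for each unit, where Pb is the price buyers pay.
Supply in terms of Pb becomes Qs = -81 + 2(Pb + 33) = -15 + 2Pb. Setting this equal to demand: 238 - 3.5Pb = -15 + 2Pb, so Pb = 46.
Sellers receive Ps = 46 + 33 = 79; Q' = 238 − 3.5·46 = 77.
The subsidy expands output by 77 − 35 = 42 past the efficient level; on those units the gap between marginal cost and willingness to pay runs from 0 up to 33.
DWL = ½ × 33 × 42 = 693.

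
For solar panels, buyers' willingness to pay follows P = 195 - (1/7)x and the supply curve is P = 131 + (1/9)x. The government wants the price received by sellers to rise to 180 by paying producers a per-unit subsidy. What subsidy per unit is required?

Required subsidy s = 48 per unit

At a seller price of 180, quantity supplied is -1179 + 9·180 = 441.
Buyers absorb 441 only when they pay Pb = 195 − (1/7)·441 = 132.
s = Ps − Pb = 180 − 132 = 48.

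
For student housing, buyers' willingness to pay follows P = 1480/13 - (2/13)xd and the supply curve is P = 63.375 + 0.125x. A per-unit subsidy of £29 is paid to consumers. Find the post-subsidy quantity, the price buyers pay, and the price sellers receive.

Pre-subsidy: 1480/13 - (2/13)x = 63.375 + 0.125x gives x* = 181 and P* = 86.
With the rebate, buyers effectively pay Pb = Ps − 29, where Ps is the price sellers receive.
On the curves, Pb = 1480/13 - (2/13)x and Ps = 63.375 + 0.125x; the wedge Ps − Pb = 29 gives 63.375 + 0.125x − (1480/13 - (2/13)x) = 29, so x' = 285.
Then Pb = 1480/13 − (2/13)·285 = 70 and Ps = 63.375 + 0.125·285 = 99.

x' = 285; buyers pay £70; sellers receive £99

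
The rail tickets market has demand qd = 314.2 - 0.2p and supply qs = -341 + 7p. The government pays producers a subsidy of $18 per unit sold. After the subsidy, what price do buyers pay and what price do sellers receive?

Buyers pay $73.5; sellers receive $91.5

Pre-subsidy: 314.2 - 0.2p = -341 + 7p gives p* = 91, q* = 296.
With the subsidy, sellers receive ps = pb + 18 for each unit, where pb is the price buyers pay.
Supply in terms of pb becomes qs = -341 + 7(pb + 18) = -215 + 7pb. Setting this equal to demand: 314.2 - 0.2pb = -215 + 7pb, so pb = 73.5.
Sellers receive ps = 73.5 + 18 = 91.5; q' = 314.2 − 0.2·73.5 = 299.5.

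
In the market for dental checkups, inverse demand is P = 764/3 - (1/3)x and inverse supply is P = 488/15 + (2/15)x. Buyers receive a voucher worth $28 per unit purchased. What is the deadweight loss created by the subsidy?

Pre-subsidy: 764/3 - (1/3)x = 488/15 + (2/15)x gives x* = 476 and P* = 96.
With the rebate, buyers effectively pay Pb = Ps − 28, where Ps is the price sellers receive.
On the curves, Pb = 764/3 - (1/3)x and Ps = 488/15 + (2/15)x; the wedge Ps − Pb = 28 gives 488/15 + (2/15)x − (764/3 - (1/3)x) = 28, so x' = 536.
Then Pb = 764/3 − (1/3)·536 = 76 and Ps = 488/15 + (2/15)·536 = 104.
The subsidy expands output by 536 − 476 = 60 past the efficient level; on those units the gap between marginal cost and willingness to pay runs from 0 up to 28.
DWL = ½ × 28 × 60 = 840.

Deadweight loss = $840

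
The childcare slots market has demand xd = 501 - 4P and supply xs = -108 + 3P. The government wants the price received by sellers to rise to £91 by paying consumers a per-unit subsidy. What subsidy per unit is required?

At a seller price of 91, quantity supplied is -108 + 3·91 = 165.
Buyers absorb 165 only when they pay Pb with 501 − 4·Pb = 165, i.e. Pb = 84.
s = Ps − Pb = 91 − 84 = 7.

Required subsidy s = £7 per unit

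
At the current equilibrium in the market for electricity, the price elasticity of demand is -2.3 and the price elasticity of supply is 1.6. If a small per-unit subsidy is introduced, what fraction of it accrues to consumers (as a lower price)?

Consumer share = 16/39

For a small subsidy around the equilibrium, the benefit split depends on the relative slopes, which at a point are proportional to the elasticities.
Buyer share = εs/(εs + |εd|) = 1.6/(1.6 + 2.3) = 16/39; seller share = |εd|/(εs + |εd|) = 23/39.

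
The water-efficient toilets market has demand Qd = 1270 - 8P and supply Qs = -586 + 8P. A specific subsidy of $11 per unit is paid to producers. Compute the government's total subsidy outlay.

Government cost = $4246

Pre-subsidy: 1270 - 8P = -586 + 8P gives P* = 116, Q* = 342.
With the subsidy, sellers receive Ps = Pb + 11 for each unit, where Pb is the price buyers pay.
Supply in terms of Pb becomes Qs = -586 + 8(Pb + 11) = -498 + 8Pb. Setting this equal to demand: 1270 - 8Pb = -498 + 8Pb, so Pb = 110.5.
Sellers receive Ps = 110.5 + 11 = 121.5; Q' = 1270 − 8·110.5 = 386.
Government outlay = subsidy × quantity = 11 × 386 = 4246.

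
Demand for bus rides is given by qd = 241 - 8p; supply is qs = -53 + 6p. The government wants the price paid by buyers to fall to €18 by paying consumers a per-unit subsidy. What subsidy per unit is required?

Required subsidy s = €7 per unit

At a buyer price of 18, quantity demanded is 241 − 8·18 = 97.
Sellers supply 97 only when they receive ps with -53 + 6·ps = 97, i.e. ps = 25.
s = ps − pb = 25 − 18 = 7.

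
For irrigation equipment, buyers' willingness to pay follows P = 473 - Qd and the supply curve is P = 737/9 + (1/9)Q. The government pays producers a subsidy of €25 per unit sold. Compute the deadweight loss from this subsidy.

Pre-subsidy: 473 - Q = 737/9 + (1/9)Q gives Q* = 352 and P* = 121.
With the subsidy, sellers receive Ps = Pb + 25 for each unit, where Pb is the price buyers pay.
On the curves, Pb = 473 - Q and Ps = 737/9 + (1/9)Q; the wedge Ps − Pb = 25 gives 737/9 + (1/9)Q − (473 - Q) = 25, so Q' = 374.5.
Then Pb = 473 − 1·374.5 = 98.5 and Ps = 737/9 + (1/9)·374.5 = 123.5.
The subsidy expands output by 374.5 − 352 = 22.5 past the efficient level; on those units the gap between marginal cost and willingness to pay runs from 0 up to 25.
DWL = ½ × 25 × 22.5 = 281.25.

Deadweight loss = €281.25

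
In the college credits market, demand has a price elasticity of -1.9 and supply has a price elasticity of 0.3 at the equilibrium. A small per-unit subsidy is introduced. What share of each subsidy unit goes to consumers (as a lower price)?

For a small subsidy around the equilibrium, the benefit split depends on the relative slopes, which at a point are proportional to the elasticities.
Buyer share = εs/(εs + |εd|) = 0.3/(0.3 + 1.9) = 3/22; seller share = |εd|/(εs + |εd|) = 19/22.

Consumer share = 3/22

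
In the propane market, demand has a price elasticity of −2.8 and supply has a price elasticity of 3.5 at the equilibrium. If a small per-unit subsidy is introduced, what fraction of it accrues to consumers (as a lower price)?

For a small subsidy around the equilibrium, the benefit split depends on the relative slopes, which at a point are proportional to the elasticities.
Buyer share = εs/(εs + |εd|) = 3.5/(3.5 + 2.8) = 5/9; seller share = |εd|/(εs + |εd|) = 4/9.

Consumer share = 5/9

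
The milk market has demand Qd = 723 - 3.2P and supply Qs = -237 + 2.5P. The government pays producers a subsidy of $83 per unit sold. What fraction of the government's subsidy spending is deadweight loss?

Pre-subsidy: 723 - 3.2P = -237 + 2.5P gives P* = 3200/19, Q* = 3497/19.
With the subsidy, sellers receive Ps = Pb + 83 for each unit, where Pb is the price buyers pay.
Supply in terms of Pb becomes Qs = -237 + 2.5(Pb + 83) = -29.5 + 2.5Pb. Setting this equal to demand: 723 - 3.2Pb = -29.5 + 2.5Pb, so Pb = 7525/57.
Sellers receive Ps = 7525/57 + 83 = 12256/57; Q' = 723 − 3.2·(7525/57) = 17131/57.
ΔCS = ½(3497/19 + 17131/57)(3200/19 − 7525/57) = 28657825/3249; ΔPS = ½(3497/19 + 17131/57)(12256/57 − 3200/19) = 36682016/3249.
Government spending = 83 × 17131/57 = 1421873/57.
DWL = ½ × 83 × (17131/57 − 3497/19) = 275560/57; fraction = (275560/57) / (1421873/57) = 3320/17131.

DWL / government spending = 3320/17131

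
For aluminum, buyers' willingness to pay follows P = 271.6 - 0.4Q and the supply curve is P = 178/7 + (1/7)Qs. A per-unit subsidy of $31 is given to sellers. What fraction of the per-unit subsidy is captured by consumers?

Pre-subsidy: 271.6 - 0.4Q = 178/7 + (1/7)Q gives Q* = 8616/19 and P* = 1714/19.
With the subsidy, sellers receive Ps = Pb + 31 for each unit, where Pb is the price buyers pay.
On the curves, Pb = 271.6 - 0.4Q and Ps = 178/7 + (1/7)Q; the wedge Ps − Pb = 31 gives 178/7 + (1/7)Q − (271.6 - 0.4Q) = 31, so Q' = 9701/19.
Then Pb = 271.6 − 0.4·(9701/19) = 1280/19 and Ps = 178/7 + (1/7)·(9701/19) = 1869/19.
Buyers' price falls by P* − Pb = 1714/19 − 1280/19 = 434/19; sellers' price rises by Ps − P* = 1869/19 − 1714/19 = 155/19.
So consumers capture (434/19)/31 = 14/19 of each unit of subsidy.

Consumer share = 14/19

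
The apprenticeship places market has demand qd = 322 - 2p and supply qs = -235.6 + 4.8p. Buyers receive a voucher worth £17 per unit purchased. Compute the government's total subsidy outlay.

Government cost = £3094

Pre-subsidy: 322 - 2p = -235.6 + 4.8p gives p* = 82, q* = 158.
With the rebate, buyers effectively pay pb = ps − 17, where ps is the price sellers receive.
Demand in terms of ps becomes qd = 322 − 2(ps − 17) = 356 - 2ps. Setting this equal to supply: 356 - 2ps = -235.6 + 4.8ps, so ps = 87.
Buyers pay pb = 87 − 17 = 70; q' = -235.6 + 4.8·87 = 182.
Government outlay = subsidy × quantity = 17 × 182 = 3094.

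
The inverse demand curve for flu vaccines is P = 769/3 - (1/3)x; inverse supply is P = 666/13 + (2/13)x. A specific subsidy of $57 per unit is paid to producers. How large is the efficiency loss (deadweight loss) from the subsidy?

Pre-subsidy: 769/3 - (1/3)x = 666/13 + (2/13)x gives x* = 421 and P* = 116.
With the subsidy, sellers receive Ps = Pb + 57 for each unit, where Pb is the price buyers pay.
On the curves, Pb = 769/3 - (1/3)x and Ps = 666/13 + (2/13)x; the wedge Ps − Pb = 57 gives 666/13 + (2/13)x − (769/3 - (1/3)x) = 57, so x' = 538.
Then Pb = 769/3 − (1/3)·538 = 77 and Ps = 666/13 + (2/13)·538 = 134.
The subsidy expands output by 538 − 421 = 117 past the efficient level; on those units the gap between marginal cost and willingness to pay runs from 0 up to 57.
DWL = ½ × 57 × 117 = 3334.5.

Deadweight loss = $3334.5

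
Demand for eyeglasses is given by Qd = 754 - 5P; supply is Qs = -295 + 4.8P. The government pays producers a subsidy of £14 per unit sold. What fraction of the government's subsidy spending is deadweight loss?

DWL / government spending = 840/12401

Pre-subsidy: 754 - 5P = -295 + 4.8P gives P* = 5245/49, Q* = 10721/49.
With the subsidy, sellers receive Ps = Pb + 14 for each unit, where Pb is the price buyers pay.
Supply in terms of Pb becomes Qs = -295 + 4.8(Pb + 14) = -227.8 + 4.8Pb. Setting this equal to demand: 754 - 5Pb = -227.8 + 4.8Pb, so Pb = 4909/49.
Sellers receive Ps = 4909/49 + 14 = 5595/49; Q' = 754 − 5·(4909/49) = 12401/49.
ΔCS = ½(10721/49 + 12401/49)(5245/49 − 4909/49) = 554928/343; ΔPS = ½(10721/49 + 12401/49)(5595/49 − 5245/49) = 578050/343.
Government spending = 14 × 12401/49 = 24802/7.
DWL = ½ × 14 × (12401/49 − 10721/49) = 240; fraction = 240 / (24802/7) = 840/12401.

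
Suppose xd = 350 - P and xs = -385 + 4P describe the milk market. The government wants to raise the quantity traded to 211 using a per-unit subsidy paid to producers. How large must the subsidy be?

Required subsidy s = 10 per unit

At x = 211, invert demand for the buyer price: Pb = (350 − 211)/1 = 139; invert supply for the seller price: Ps = (211 − (-385))/4 = 149.
The subsidy must fill the gap: s = Ps − Pb = 149 − 139 = 10.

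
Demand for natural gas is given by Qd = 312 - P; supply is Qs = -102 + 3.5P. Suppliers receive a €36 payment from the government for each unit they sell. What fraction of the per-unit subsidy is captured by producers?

Producer share = 2/9

Pre-subsidy: 312 - P = -102 + 3.5P gives P* = 92, Q* = 220.
With the subsidy, sellers receive Ps = Pb + 36 for each unit, where Pb is the price buyers pay.
Supply in terms of Pb becomes Qs = -102 + 3.5(Pb + 36) = 24 + 3.5Pb. Setting this equal to demand: 312 - Pb = 24 + 3.5Pb, so Pb = 64.
Sellers receive Ps = 64 + 36 = 100; Q' = 312 − 1·64 = 248.
Buyers' price falls by P* − Pb = 92 − 64 = 28; sellers' price rises by Ps − P* = 100 − 92 = 8.
So producers capture 8/36 = 2/9 of each unit of subsidy.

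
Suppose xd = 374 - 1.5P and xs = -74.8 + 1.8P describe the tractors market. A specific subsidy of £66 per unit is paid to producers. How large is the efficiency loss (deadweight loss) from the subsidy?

Pre-subsidy: 374 - 1.5P = -74.8 + 1.8P gives P* = 136, x* = 170.
With the subsidy, sellers receive Ps = Pb + 66 for each unit, where Pb is the price buyers pay.
Supply in terms of Pb becomes xs = -74.8 + 1.8(Pb + 66) = 44 + 1.8Pb. Setting this equal to demand: 374 - 1.5Pb = 44 + 1.8Pb, so Pb = 100.
Sellers receive Ps = 100 + 66 = 166; x' = 374 − 1.5·100 = 224.
The subsidy expands output by 224 − 170 = 54 past the efficient level; on those units the gap between marginal cost and willingness to pay runs from 0 up to 66.
DWL = ½ × 66 × 54 = 1782.

Deadweight loss = £1782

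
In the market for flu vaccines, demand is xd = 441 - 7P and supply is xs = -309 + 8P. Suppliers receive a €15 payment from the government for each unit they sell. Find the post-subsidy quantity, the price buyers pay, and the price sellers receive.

Pre-subsidy: 441 - 7P = -309 + 8P gives P* = 50, x* = 91.
With the subsidy, sellers receive Ps = Pb + 15 for each unit, where Pb is the price buyers pay.
Supply in terms of Pb becomes xs = -309 + 8(Pb + 15) = -189 + 8Pb. Setting this equal to demand: 441 - 7Pb = -189 + 8Pb, so Pb = 42.
Sellers receive Ps = 42 + 15 = 57; x' = 441 − 7·42 = 147.

x' = 147; buyers pay €42; sellers receive €57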